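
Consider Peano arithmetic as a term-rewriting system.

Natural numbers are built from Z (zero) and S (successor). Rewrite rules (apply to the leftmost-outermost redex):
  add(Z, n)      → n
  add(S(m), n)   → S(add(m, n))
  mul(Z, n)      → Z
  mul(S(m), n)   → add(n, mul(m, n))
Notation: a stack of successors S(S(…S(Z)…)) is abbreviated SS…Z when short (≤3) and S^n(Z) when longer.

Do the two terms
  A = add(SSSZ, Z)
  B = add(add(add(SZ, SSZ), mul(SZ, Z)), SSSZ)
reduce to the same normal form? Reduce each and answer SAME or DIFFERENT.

Answer: DIFFERENT — A ⇓ SSSZ, B ⇓ S^6(Z)

Derivation:
Term A:
  start: add(SSSZ, Z)
  [1] S(add(SSZ, Z))
  [2] S(S(add(SZ, Z)))
  [3] S(S(S(add(Z, Z))))
  [4] SSSZ

Term B:
  start: add(add(add(SZ, SSZ), mul(SZ, Z)), SSSZ)
  [1] add(add(S(add(Z, SSZ)), mul(SZ, Z)), SSSZ)
  [2] add(S(add(add(Z, SSZ), mul(SZ, Z))), SSSZ)
  [3] S(add(add(add(Z, SSZ), mul(SZ, Z)), SSSZ))
  [4] S(add(add(SSZ, mul(SZ, Z)), SSSZ))
  [5] S(add(S(add(SZ, mul(SZ, Z))), SSSZ))
  [6] S(S(add(add(SZ, mul(SZ, Z)), SSSZ)))
  [7] S(S(add(S(add(Z, mul(SZ, Z))), SSSZ)))
  [8] S(S(S(add(add(Z, mul(SZ, Z)), SSSZ))))
  [9] S(S(S(add(mul(SZ, Z), SSSZ))))
  [10] S(S(S(add(add(Z, mul(Z, Z)), SSSZ))))
  [11] S(S(S(add(mul(Z, Z), SSSZ))))
  [12] S(S(S(add(Z, SSSZ))))
  [13] S^6(Z)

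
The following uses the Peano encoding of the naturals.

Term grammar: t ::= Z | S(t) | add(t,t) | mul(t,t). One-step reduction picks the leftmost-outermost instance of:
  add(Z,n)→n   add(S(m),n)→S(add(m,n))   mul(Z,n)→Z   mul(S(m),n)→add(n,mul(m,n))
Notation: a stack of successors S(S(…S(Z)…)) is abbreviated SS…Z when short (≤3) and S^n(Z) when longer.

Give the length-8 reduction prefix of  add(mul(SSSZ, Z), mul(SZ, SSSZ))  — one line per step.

Answer: after 8 steps: mul(SZ, SSSZ)

Derivation:
  start: add(mul(SSSZ, Z), mul(SZ, SSSZ))
  step 1: add(add(Z, mul(SSZ, Z)), mul(SZ, SSSZ))
  step 2: add(mul(SSZ, Z), mul(SZ, SSSZ))
  step 3: add(add(Z, mul(SZ, Z)), mul(SZ, SSSZ))
  step 4: add(mul(SZ, Z), mul(SZ, SSSZ))
  step 5: add(add(Z, mul(Z, Z)), mul(SZ, SSSZ))
  step 6: add(mul(Z, Z), mul(SZ, SSSZ))
  step 7: add(Z, mul(SZ, SSSZ))
  step 8: mul(SZ, SSSZ)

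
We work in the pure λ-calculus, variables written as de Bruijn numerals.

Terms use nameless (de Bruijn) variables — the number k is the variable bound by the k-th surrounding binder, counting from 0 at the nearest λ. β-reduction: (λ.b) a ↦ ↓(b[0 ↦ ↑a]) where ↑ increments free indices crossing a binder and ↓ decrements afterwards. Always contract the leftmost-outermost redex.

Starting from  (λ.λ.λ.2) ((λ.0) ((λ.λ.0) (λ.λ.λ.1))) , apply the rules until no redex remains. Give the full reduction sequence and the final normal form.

  start: (λ.λ.λ.2) ((λ.0) ((λ.λ.0) (λ.λ.λ.1)))
  [1] λ.λ.(λ.0) ((λ.λ.0) (λ.λ.λ.1))
  [2] λ.λ.(λ.λ.0) (λ.λ.λ.1)
  [3] λ.λ.λ.0

Answer: normal form = λ.λ.λ.0  (in 3 steps)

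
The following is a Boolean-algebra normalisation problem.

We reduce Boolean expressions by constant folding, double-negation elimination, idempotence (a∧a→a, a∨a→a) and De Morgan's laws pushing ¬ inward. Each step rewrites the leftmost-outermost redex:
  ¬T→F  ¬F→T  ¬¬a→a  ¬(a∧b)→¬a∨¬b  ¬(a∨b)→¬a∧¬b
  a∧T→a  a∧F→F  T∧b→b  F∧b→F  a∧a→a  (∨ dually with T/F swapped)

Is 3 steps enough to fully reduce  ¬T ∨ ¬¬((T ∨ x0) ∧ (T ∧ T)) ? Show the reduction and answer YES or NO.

  start: ¬T ∨ ¬¬((T ∨ x0) ∧ (T ∧ T))
  step 1: F ∨ ¬¬((T ∨ x0) ∧ (T ∧ T))
  step 2: ¬¬((T ∨ x0) ∧ (T ∧ T))
  step 3: (T ∨ x0) ∧ (T ∧ T)

Answer: NO — after 3 steps the term is (T ∨ x0) ∧ (T ∧ T), not yet normal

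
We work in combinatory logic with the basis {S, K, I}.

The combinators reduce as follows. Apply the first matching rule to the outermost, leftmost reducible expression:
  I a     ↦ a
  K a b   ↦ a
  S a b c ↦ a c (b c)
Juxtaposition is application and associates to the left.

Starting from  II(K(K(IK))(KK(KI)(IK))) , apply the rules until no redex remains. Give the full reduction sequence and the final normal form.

  start: II(K(K(IK))(KK(KI)(IK)))
  →1  I(K(K(IK))(KK(KI)(IK)))
  →2  K(K(IK))(KK(KI)(IK))
  →3  K(IK)
  →4  KK

Answer: normal form = KK  (in 4 steps)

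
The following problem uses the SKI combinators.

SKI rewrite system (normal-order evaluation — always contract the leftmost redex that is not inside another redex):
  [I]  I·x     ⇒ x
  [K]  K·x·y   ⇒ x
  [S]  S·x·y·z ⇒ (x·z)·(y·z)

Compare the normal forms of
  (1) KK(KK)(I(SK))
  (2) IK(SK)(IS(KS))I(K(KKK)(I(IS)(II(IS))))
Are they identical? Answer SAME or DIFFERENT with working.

Answer: DIFFERENT — A ⇓ K(SK), B ⇓ K

Working:
Term A:
  start: KK(KK)(I(SK))
  step 1: K(I(SK))
  step 2: K(SK)

Term B:
  start: IK(SK)(IS(KS))I(K(KKK)(I(IS)(II(IS))))
  step 1: K(SK)(IS(KS))I(K(KKK)(I(IS)(II(IS))))
  step 2: SKI(K(KKK)(I(IS)(II(IS))))
  step 3: K(K(KKK)(I(IS)(II(IS))))(I(K(KKK)(I(IS)(II(IS)))))
  step 4: K(KKK)(I(IS)(II(IS)))
  step 5: KKK
  step 6: K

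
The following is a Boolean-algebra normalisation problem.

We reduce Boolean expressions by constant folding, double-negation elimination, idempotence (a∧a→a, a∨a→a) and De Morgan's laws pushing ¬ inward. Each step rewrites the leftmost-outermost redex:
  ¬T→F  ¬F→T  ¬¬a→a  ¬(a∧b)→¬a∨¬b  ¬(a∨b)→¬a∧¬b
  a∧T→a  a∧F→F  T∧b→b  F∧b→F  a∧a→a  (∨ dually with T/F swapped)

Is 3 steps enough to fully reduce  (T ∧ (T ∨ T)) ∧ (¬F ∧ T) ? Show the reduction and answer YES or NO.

  start: (T ∧ (T ∨ T)) ∧ (¬F ∧ T)
  [1] (T ∨ T) ∧ (¬F ∧ T)
  [2] T ∧ (¬F ∧ T)
  [3] ¬F ∧ T

Answer: NO — after 3 steps the term is ¬F ∧ T, not yet normal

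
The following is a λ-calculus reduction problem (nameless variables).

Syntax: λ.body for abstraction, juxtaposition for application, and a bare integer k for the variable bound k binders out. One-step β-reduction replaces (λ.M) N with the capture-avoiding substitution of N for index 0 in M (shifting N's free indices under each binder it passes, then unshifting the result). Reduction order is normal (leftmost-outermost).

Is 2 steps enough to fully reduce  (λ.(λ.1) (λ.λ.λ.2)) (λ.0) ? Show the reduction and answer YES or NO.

Answer: YES — reaches normal form λ.0 in 2 ≤ 2 steps

Reduction:
  start: (λ.(λ.1) (λ.λ.λ.2)) (λ.0)
  [1] (λ.λ.0) (λ.λ.λ.2)
  [2] λ.0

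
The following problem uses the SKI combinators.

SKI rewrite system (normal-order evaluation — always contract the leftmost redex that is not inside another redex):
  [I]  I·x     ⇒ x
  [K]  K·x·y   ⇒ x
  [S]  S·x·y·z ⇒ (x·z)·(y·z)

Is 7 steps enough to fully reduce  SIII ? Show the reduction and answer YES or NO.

Answer: YES — reaches normal form I in 4 ≤ 7 steps

Working:
  start: SIII
  step 1: II(II)
  step 2: I(II)
  step 3: II
  step 4: I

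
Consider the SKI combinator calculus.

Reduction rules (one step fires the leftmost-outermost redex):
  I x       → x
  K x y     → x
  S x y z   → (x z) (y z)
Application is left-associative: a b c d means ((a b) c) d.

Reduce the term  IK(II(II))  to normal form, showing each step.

  start: IK(II(II))
  →1  K(II(II))
  →2  K(I(II))
  →3  K(II)
  →4  KI

Answer: normal form = KI  (in 4 steps)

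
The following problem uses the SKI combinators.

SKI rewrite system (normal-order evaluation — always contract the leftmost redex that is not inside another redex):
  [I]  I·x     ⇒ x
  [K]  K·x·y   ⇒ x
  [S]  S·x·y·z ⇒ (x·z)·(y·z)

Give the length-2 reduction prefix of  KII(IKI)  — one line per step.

Answer: after 2 steps: IKI

Working:
  start: KII(IKI)
  →1  I(IKI)
  →2  IKI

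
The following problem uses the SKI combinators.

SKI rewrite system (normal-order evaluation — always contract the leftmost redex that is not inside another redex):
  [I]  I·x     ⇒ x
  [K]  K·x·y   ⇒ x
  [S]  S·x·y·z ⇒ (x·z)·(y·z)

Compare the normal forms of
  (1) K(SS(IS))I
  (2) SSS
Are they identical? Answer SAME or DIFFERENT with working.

Answer: SAME — A ⇓ SSS, B ⇓ SSS

Reduction:
Term A:
  start: K(SS(IS))I
  →1  SS(IS)
  →2  SSS

Term B:
  start: SSS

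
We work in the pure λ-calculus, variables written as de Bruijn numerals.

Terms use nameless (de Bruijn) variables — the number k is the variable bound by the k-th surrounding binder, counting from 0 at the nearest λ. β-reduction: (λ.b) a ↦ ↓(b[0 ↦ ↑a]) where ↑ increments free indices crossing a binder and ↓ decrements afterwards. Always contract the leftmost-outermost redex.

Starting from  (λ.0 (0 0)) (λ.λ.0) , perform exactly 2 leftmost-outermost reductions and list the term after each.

Answer: after 2 steps: λ.0

Reduction:
  start: (λ.0 (0 0)) (λ.λ.0)
  [1] (λ.λ.0) ((λ.λ.0) (λ.λ.0))
  [2] λ.0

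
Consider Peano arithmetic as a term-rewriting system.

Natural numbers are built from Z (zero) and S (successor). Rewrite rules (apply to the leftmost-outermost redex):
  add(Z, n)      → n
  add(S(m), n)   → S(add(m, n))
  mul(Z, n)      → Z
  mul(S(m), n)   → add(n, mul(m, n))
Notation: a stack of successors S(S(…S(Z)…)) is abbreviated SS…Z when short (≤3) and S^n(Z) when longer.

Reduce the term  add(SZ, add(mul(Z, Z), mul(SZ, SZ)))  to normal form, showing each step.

Answer: normal form = SSZ  (in 8 steps)

Reduction:
  start: add(SZ, add(mul(Z, Z), mul(SZ, SZ)))
  [1] S(add(Z, add(mul(Z, Z), mul(SZ, SZ))))
  [2] S(add(mul(Z, Z), mul(SZ, SZ)))
  [3] S(add(Z, mul(SZ, SZ)))
  [4] S(mul(SZ, SZ))
  [5] S(add(SZ, mul(Z, SZ)))
  [6] S(S(add(Z, mul(Z, SZ))))
  [7] S(S(mul(Z, SZ)))
  [8] SSZ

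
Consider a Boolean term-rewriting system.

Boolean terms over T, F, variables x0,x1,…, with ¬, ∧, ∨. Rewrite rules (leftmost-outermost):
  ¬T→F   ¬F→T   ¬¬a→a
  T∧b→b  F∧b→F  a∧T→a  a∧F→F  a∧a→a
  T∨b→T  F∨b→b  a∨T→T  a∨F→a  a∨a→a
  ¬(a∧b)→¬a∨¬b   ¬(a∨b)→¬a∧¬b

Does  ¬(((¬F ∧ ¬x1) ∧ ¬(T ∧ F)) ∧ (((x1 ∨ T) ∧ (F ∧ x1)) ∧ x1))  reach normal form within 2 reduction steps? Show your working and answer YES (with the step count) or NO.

  start: ¬(((¬F ∧ ¬x1) ∧ ¬(T ∧ F)) ∧ (((x1 ∨ T) ∧ (F ∧ x1)) ∧ x1))
  step 1: ¬((¬F ∧ ¬x1) ∧ ¬(T ∧ F)) ∨ ¬(((x1 ∨ T) ∧ (F ∧ x1)) ∧ x1)
  step 2: (¬(¬F ∧ ¬x1) ∨ ¬¬(T ∧ F)) ∨ ¬(((x1 ∨ T) ∧ (F ∧ x1)) ∧ x1)

Answer: NO — after 2 steps the term is (¬(¬F ∧ ¬x1) ∨ ¬¬(T ∧ F)) ∨ ¬(((x1 ∨ T) ∧ (F ∧ x1)) ∧ x1), not yet normal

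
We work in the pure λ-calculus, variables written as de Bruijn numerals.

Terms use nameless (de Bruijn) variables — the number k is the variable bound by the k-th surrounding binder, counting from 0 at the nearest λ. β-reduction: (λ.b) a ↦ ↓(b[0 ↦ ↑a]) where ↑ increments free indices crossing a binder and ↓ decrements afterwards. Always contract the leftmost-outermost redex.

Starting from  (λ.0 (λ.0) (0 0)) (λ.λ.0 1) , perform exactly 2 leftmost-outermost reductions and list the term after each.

Answer: after 2 steps: (λ.0 (λ.0)) ((λ.λ.0 1) (λ.λ.0 1))

Working:
  start: (λ.0 (λ.0) (0 0)) (λ.λ.0 1)
  →1  (λ.λ.0 1) (λ.0) ((λ.λ.0 1) (λ.λ.0 1))
  →2  (λ.0 (λ.0)) ((λ.λ.0 1) (λ.λ.0 1))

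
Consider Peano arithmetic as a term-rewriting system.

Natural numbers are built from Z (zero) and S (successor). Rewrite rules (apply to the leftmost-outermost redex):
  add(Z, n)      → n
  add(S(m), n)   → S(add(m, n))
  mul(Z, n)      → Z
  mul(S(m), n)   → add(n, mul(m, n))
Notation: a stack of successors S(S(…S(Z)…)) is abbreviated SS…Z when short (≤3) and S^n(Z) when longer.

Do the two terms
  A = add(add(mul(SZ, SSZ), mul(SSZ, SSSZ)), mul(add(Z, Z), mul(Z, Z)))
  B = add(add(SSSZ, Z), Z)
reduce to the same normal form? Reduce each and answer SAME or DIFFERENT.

Term A:
  start: add(add(mul(SZ, SSZ), mul(SSZ, SSSZ)), mul(add(Z, Z), mul(Z, Z)))
  →1  add(add(add(SSZ, mul(Z, SSZ)), mul(SSZ, SSSZ)), mul(add(Z, Z), mul(Z, Z)))
  →2  add(add(S(add(SZ, mul(Z, SSZ))), mul(SSZ, SSSZ)), mul(add(Z, Z), mul(Z, Z)))
  →3  add(S(add(add(SZ, mul(Z, SSZ)), mul(SSZ, SSSZ))), mul(add(Z, Z), mul(Z, Z)))
  →4  S(add(add(add(SZ, mul(Z, SSZ)), mul(SSZ, SSSZ)), mul(add(Z, Z), mul(Z, Z))))
  →5  S(add(add(S(add(Z, mul(Z, SSZ))), mul(SSZ, SSSZ)), mul(add(Z, Z), mul(Z, Z))))
  →6  S(add(S(add(add(Z, mul(Z, SSZ)), mul(SSZ, SSSZ))), mul(add(Z, Z), mul(Z, Z))))
  →7  S(S(add(add(add(Z, mul(Z, SSZ)), mul(SSZ, SSSZ)), mul(add(Z, Z), mul(Z, Z)))))
  →8  S(S(add(add(mul(Z, SSZ), mul(SSZ, SSSZ)), mul(add(Z, Z), mul(Z, Z)))))
  →9  S(S(add(add(Z, mul(SSZ, SSSZ)), mul(add(Z, Z), mul(Z, Z)))))
  →10  S(S(add(mul(SSZ, SSSZ), mul(add(Z, Z), mul(Z, Z)))))
  →11  S(S(add(add(SSSZ, mul(SZ, SSSZ)), mul(add(Z, Z), mul(Z, Z)))))
  →12  S(S(add(S(add(SSZ, mul(SZ, SSSZ))), mul(add(Z, Z), mul(Z, Z)))))
  →13  S(S(S(add(add(SSZ, mul(SZ, SSSZ)), mul(add(Z, Z), mul(Z, Z))))))
  →14  S(S(S(add(S(add(SZ, mul(SZ, SSSZ))), mul(add(Z, Z), mul(Z, Z))))))
  →15  S(S(S(S(add(add(SZ, mul(SZ, SSSZ)), mul(add(Z, Z), mul(Z, Z)))))))
  →16  S(S(S(S(add(S(add(Z, mul(SZ, SSSZ))), mul(add(Z, Z), mul(Z, Z)))))))
  →17  S(S(S(S(S(add(add(Z, mul(SZ, SSSZ)), mul(add(Z, Z), mul(Z, Z))))))))
  →18  S(S(S(S(S(add(mul(SZ, SSSZ), mul(add(Z, Z), mul(Z, Z))))))))
  →19  S(S(S(S(S(add(add(SSSZ, mul(Z, SSSZ)), mul(add(Z, Z), mul(Z, Z))))))))
  →20  S(S(S(S(S(add(S(add(SSZ, mul(Z, SSSZ))), mul(add(Z, Z), mul(Z, Z))))))))
  →21  S(S(S(S(S(S(add(add(SSZ, mul(Z, SSSZ)), mul(add(Z, Z), mul(Z, Z)))))))))
  →22  S(S(S(S(S(S(add(S(add(SZ, mul(Z, SSSZ))), mul(add(Z, Z), mul(Z, Z)))))))))
  →23  S(S(S(S(S(S(S(add(add(SZ, mul(Z, SSSZ)), mul(add(Z, Z), mul(Z, Z))))))))))
  →24  S(S(S(S(S(S(S(add(S(add(Z, mul(Z, SSSZ))), mul(add(Z, Z), mul(Z, Z))))))))))
  →25  S(S(S(S(S(S(S(S(add(add(Z, mul(Z, SSSZ)), mul(add(Z, Z), mul(Z, Z)))))))))))
  →26  S(S(S(S(S(S(S(S(add(mul(Z, SSSZ), mul(add(Z, Z), mul(Z, Z)))))))))))
  →27  S(S(S(S(S(S(S(S(add(Z, mul(add(Z, Z), mul(Z, Z)))))))))))
  →28  S(S(S(S(S(S(S(S(mul(add(Z, Z), mul(Z, Z))))))))))
  →29  S(S(S(S(S(S(S(S(mul(Z, mul(Z, Z))))))))))
  →30  S^8(Z)

Term B:
  start: add(add(SSSZ, Z), Z)
  →1  add(S(add(SSZ, Z)), Z)
  →2  S(add(add(SSZ, Z), Z))
  →3  S(add(S(add(SZ, Z)), Z))
  →4  S(S(add(add(SZ, Z), Z)))
  →5  S(S(add(S(add(Z, Z)), Z)))
  →6  S(S(S(add(add(Z, Z), Z))))
  →7  S(S(S(add(Z, Z))))
  →8  SSSZ

Answer: DIFFERENT — A ⇓ S^8(Z), B ⇓ SSSZ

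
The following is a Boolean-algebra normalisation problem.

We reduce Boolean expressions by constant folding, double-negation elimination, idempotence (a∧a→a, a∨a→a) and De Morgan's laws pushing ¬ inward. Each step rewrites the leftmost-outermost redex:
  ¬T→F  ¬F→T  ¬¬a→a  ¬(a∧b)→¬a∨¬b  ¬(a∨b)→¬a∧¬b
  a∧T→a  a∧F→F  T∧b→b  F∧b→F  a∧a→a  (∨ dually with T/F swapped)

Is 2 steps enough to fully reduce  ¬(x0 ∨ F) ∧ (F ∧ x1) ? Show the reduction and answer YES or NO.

Answer: NO — after 2 steps the term is (¬x0 ∧ T) ∧ (F ∧ x1), not yet normal

Reduction:
  start: ¬(x0 ∨ F) ∧ (F ∧ x1)
  →1  (¬x0 ∧ ¬F) ∧ (F ∧ x1)
  →2  (¬x0 ∧ T) ∧ (F ∧ x1)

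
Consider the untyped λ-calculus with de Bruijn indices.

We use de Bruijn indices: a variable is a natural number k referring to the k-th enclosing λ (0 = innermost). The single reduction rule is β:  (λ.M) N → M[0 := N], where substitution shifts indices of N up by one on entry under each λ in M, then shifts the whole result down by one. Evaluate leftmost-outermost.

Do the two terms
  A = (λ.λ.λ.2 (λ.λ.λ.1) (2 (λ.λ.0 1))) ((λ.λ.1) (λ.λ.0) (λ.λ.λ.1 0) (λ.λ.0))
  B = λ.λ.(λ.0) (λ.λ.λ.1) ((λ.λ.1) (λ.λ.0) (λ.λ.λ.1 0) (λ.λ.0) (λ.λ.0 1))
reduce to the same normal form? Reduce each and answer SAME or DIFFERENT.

Answer: SAME — A ⇓ λ.λ.λ.λ.1, B ⇓ λ.λ.λ.λ.1

Working:
Term A:
  start: (λ.λ.λ.2 (λ.λ.λ.1) (2 (λ.λ.0 1))) ((λ.λ.1) (λ.λ.0) (λ.λ.λ.1 0) (λ.λ.0))
  →1  λ.λ.(λ.λ.1) (λ.λ.0) (λ.λ.λ.1 0) (λ.λ.0) (λ.λ.λ.1) ((λ.λ.1) (λ.λ.0) (λ.λ.λ.1 0) (λ.λ.0) (λ.λ.0 1))
  →2  λ.λ.(λ.λ.λ.0) (λ.λ.λ.1 0) (λ.λ.0) (λ.λ.λ.1) ((λ.λ.1) (λ.λ.0) (λ.λ.λ.1 0) (λ.λ.0) (λ.λ.0 1))
  →3  λ.λ.(λ.λ.0) (λ.λ.0) (λ.λ.λ.1) ((λ.λ.1) (λ.λ.0) (λ.λ.λ.1 0) (λ.λ.0) (λ.λ.0 1))
  →4  λ.λ.(λ.0) (λ.λ.λ.1) ((λ.λ.1) (λ.λ.0) (λ.λ.λ.1 0) (λ.λ.0) (λ.λ.0 1))
  →5  λ.λ.(λ.λ.λ.1) ((λ.λ.1) (λ.λ.0) (λ.λ.λ.1 0) (λ.λ.0) (λ.λ.0 1))
  →6  λ.λ.λ.λ.1

Term B:
  start: λ.λ.(λ.0) (λ.λ.λ.1) ((λ.λ.1) (λ.λ.0) (λ.λ.λ.1 0) (λ.λ.0) (λ.λ.0 1))
  →1  λ.λ.(λ.λ.λ.1) ((λ.λ.1) (λ.λ.0) (λ.λ.λ.1 0) (λ.λ.0) (λ.λ.0 1))
  →2  λ.λ.λ.λ.1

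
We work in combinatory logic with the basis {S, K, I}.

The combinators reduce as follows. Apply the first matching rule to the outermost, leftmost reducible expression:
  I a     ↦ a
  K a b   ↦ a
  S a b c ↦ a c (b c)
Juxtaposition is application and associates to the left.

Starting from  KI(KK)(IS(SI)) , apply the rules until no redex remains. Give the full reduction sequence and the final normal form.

  start: KI(KK)(IS(SI))
  →1  I(IS(SI))
  →2  IS(SI)
  →3  S(SI)

Answer: normal form = S(SI)  (in 3 steps)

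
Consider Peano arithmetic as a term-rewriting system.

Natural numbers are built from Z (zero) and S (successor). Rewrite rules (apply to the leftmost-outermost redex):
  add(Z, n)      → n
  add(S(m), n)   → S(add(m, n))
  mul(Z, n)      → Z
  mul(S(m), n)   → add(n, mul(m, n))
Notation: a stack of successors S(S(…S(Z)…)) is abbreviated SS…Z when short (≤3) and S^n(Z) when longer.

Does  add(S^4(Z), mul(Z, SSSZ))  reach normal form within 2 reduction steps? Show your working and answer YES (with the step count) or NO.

Answer: NO — after 2 steps the term is S(S(add(SSZ, mul(Z, SSSZ)))), not yet normal

Reduction:
  start: add(S^4(Z), mul(Z, SSSZ))
  →1  S(add(SSSZ, mul(Z, SSSZ)))
  →2  S(S(add(SSZ, mul(Z, SSSZ))))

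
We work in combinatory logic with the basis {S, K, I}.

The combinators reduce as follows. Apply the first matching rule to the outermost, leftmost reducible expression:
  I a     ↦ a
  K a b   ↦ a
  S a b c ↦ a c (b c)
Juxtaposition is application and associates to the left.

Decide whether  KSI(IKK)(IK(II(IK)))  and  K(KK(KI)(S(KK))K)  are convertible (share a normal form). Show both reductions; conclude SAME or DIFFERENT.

Answer: DIFFERENT — A ⇓ S(KK)(KK), B ⇓ K(S(KK))

Working:
Term A:
  start: KSI(IKK)(IK(II(IK)))
  step 1: S(IKK)(IK(II(IK)))
  step 2: S(KK)(IK(II(IK)))
  step 3: S(KK)(K(II(IK)))
  step 4: S(KK)(K(I(IK)))
  step 5: S(KK)(K(IK))
  step 6: S(KK)(KK)

Term B:
  start: K(KK(KI)(S(KK))K)
  step 1: K(K(S(KK))K)
  step 2: K(S(KK))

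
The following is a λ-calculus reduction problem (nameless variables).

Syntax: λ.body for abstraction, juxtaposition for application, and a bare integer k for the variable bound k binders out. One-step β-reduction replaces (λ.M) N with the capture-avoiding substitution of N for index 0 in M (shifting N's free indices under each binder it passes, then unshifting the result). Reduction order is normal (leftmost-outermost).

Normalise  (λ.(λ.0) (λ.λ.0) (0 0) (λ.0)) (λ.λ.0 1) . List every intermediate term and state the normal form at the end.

  start: (λ.(λ.0) (λ.λ.0) (0 0) (λ.0)) (λ.λ.0 1)
  [1] (λ.0) (λ.λ.0) ((λ.λ.0 1) (λ.λ.0 1)) (λ.0)
  [2] (λ.λ.0) ((λ.λ.0 1) (λ.λ.0 1)) (λ.0)
  [3] (λ.0) (λ.0)
  [4] λ.0

Answer: normal form = λ.0  (in 4 steps)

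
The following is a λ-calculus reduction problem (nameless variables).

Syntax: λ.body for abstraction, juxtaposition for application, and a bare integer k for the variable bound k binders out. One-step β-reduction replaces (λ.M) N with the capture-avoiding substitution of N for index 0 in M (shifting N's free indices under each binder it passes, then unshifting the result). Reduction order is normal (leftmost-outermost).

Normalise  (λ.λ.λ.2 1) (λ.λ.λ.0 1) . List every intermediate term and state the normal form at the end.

  start: (λ.λ.λ.2 1) (λ.λ.λ.0 1)
  [1] λ.λ.(λ.λ.λ.0 1) 1
  [2] λ.λ.λ.λ.0 1

Answer: normal form = λ.λ.λ.λ.0 1  (in 2 steps)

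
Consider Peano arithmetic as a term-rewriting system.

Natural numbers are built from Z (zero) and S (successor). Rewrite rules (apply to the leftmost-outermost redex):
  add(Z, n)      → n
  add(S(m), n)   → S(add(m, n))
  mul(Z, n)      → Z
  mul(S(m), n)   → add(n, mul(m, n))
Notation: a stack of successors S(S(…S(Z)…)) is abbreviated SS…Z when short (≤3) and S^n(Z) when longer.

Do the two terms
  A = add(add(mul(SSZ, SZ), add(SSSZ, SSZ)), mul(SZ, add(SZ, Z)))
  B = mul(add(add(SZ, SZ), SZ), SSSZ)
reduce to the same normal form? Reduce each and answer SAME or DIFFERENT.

Answer: DIFFERENT — A ⇓ S^8(Z), B ⇓ S^9(Z)

Derivation:
Term A:
  start: add(add(mul(SSZ, SZ), add(SSSZ, SSZ)), mul(SZ, add(SZ, Z)))
  step 1: add(add(add(SZ, mul(SZ, SZ)), add(SSSZ, SSZ)), mul(SZ, add(SZ, Z)))
  step 2: add(add(S(add(Z, mul(SZ, SZ))), add(SSSZ, SSZ)), mul(SZ, add(SZ, Z)))
  step 3: add(S(add(add(Z, mul(SZ, SZ)), add(SSSZ, SSZ))), mul(SZ, add(SZ, Z)))
  step 4: S(add(add(add(Z, mul(SZ, SZ)), add(SSSZ, SSZ)), mul(SZ, add(SZ, Z))))
  step 5: S(add(add(mul(SZ, SZ), add(SSSZ, SSZ)), mul(SZ, add(SZ, Z))))
  step 6: S(add(add(add(SZ, mul(Z, SZ)), add(SSSZ, SSZ)), mul(SZ, add(SZ, Z))))
  step 7: S(add(add(S(add(Z, mul(Z, SZ))), add(SSSZ, SSZ)), mul(SZ, add(SZ, Z))))
  step 8: S(add(S(add(add(Z, mul(Z, SZ)), add(SSSZ, SSZ))), mul(SZ, add(SZ, Z))))
  step 9: S(S(add(add(add(Z, mul(Z, SZ)), add(SSSZ, SSZ)), mul(SZ, add(SZ, Z)))))
  step 10: S(S(add(add(mul(Z, SZ), add(SSSZ, SSZ)), mul(SZ, add(SZ, Z)))))
  step 11: S(S(add(add(Z, add(SSSZ, SSZ)), mul(SZ, add(SZ, Z)))))
  step 12: S(S(add(add(SSSZ, SSZ), mul(SZ, add(SZ, Z)))))
  step 13: S(S(add(S(add(SSZ, SSZ)), mul(SZ, add(SZ, Z)))))
  step 14: S(S(S(add(add(SSZ, SSZ), mul(SZ, add(SZ, Z))))))
  step 15: S(S(S(add(S(add(SZ, SSZ)), mul(SZ, add(SZ, Z))))))
  step 16: S(S(S(S(add(add(SZ, SSZ), mul(SZ, add(SZ, Z)))))))
  step 17: S(S(S(S(add(S(add(Z, SSZ)), mul(SZ, add(SZ, Z)))))))
  step 18: S(S(S(S(S(add(add(Z, SSZ), mul(SZ, add(SZ, Z))))))))
  step 19: S(S(S(S(S(add(SSZ, mul(SZ, add(SZ, Z))))))))
  step 20: S(S(S(S(S(S(add(SZ, mul(SZ, add(SZ, Z)))))))))
  step 21: S(S(S(S(S(S(S(add(Z, mul(SZ, add(SZ, Z))))))))))
  step 22: S(S(S(S(S(S(S(mul(SZ, add(SZ, Z)))))))))
  step 23: S(S(S(S(S(S(S(add(add(SZ, Z), mul(Z, add(SZ, Z))))))))))
  step 24: S(S(S(S(S(S(S(add(S(add(Z, Z)), mul(Z, add(SZ, Z))))))))))
  step 25: S(S(S(S(S(S(S(S(add(add(Z, Z), mul(Z, add(SZ, Z)))))))))))
  step 26: S(S(S(S(S(S(S(S(add(Z, mul(Z, add(SZ, Z)))))))))))
  step 27: S(S(S(S(S(S(S(S(mul(Z, add(SZ, Z))))))))))
  step 28: S^8(Z)

Term B:
  start: mul(add(add(SZ, SZ), SZ), SSSZ)
  step 1: mul(add(S(add(Z, SZ)), SZ), SSSZ)
  step 2: mul(S(add(add(Z, SZ), SZ)), SSSZ)
  step 3: add(SSSZ, mul(add(add(Z, SZ), SZ), SSSZ))
  step 4: S(add(SSZ, mul(add(add(Z, SZ), SZ), SSSZ)))
  step 5: S(S(add(SZ, mul(add(add(Z, SZ), SZ), SSSZ))))
  step 6: S(S(S(add(Z, mul(add(add(Z, SZ), SZ), SSSZ)))))
  step 7: S(S(S(mul(add(add(Z, SZ), SZ), SSSZ))))
  step 8: S(S(S(mul(add(SZ, SZ), SSSZ))))
  step 9: S(S(S(mul(S(add(Z, SZ)), SSSZ))))
  step 10: S(S(S(add(SSSZ, mul(add(Z, SZ), SSSZ)))))
  step 11: S(S(S(S(add(SSZ, mul(add(Z, SZ), SSSZ))))))
  step 12: S(S(S(S(S(add(SZ, mul(add(Z, SZ), SSSZ)))))))
  step 13: S(S(S(S(S(S(add(Z, mul(add(Z, SZ), SSSZ))))))))
  step 14: S(S(S(S(S(S(mul(add(Z, SZ), SSSZ)))))))
  step 15: S(S(S(S(S(S(mul(SZ, SSSZ)))))))
  step 16: S(S(S(S(S(S(add(SSSZ, mul(Z, SSSZ))))))))
  step 17: S(S(S(S(S(S(S(add(SSZ, mul(Z, SSSZ)))))))))
  step 18: S(S(S(S(S(S(S(S(add(SZ, mul(Z, SSSZ))))))))))
  step 19: S(S(S(S(S(S(S(S(S(add(Z, mul(Z, SSSZ)))))))))))
  step 20: S(S(S(S(S(S(S(S(S(mul(Z, SSSZ))))))))))
  step 21: S^9(Z)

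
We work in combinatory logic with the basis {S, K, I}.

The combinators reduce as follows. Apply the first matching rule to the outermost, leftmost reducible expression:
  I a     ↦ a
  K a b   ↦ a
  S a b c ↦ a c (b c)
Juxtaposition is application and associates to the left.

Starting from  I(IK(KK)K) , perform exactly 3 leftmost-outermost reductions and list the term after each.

  start: I(IK(KK)K)
  →1  IK(KK)K
  →2  K(KK)K
  →3  KK

Answer: after 3 steps: KK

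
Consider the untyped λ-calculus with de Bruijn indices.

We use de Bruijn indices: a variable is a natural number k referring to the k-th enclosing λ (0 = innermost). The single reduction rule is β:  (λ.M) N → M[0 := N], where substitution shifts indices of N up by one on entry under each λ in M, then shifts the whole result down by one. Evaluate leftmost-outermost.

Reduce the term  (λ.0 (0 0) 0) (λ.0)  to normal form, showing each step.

  start: (λ.0 (0 0) 0) (λ.0)
  step 1: (λ.0) ((λ.0) (λ.0)) (λ.0)
  step 2: (λ.0) (λ.0) (λ.0)
  step 3: (λ.0) (λ.0)
  step 4: λ.0

Answer: normal form = λ.0  (in 4 steps)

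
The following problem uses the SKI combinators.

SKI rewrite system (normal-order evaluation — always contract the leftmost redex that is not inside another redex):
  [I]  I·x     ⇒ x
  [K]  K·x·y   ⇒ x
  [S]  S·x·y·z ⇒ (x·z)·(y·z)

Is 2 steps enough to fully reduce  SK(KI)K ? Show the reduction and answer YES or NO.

Answer: YES — reaches normal form K in 2 ≤ 2 steps

Reduction:
  start: SK(KI)K
  [1] KK(KIK)
  [2] K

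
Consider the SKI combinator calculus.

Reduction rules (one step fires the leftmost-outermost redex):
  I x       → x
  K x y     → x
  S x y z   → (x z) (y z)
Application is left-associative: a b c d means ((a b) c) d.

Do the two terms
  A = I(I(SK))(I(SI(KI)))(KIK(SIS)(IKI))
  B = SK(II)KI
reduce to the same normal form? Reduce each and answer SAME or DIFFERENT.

Answer: DIFFERENT — A ⇓ I, B ⇓ KI

Derivation:
Term A:
  start: I(I(SK))(I(SI(KI)))(KIK(SIS)(IKI))
  [1] I(SK)(I(SI(KI)))(KIK(SIS)(IKI))
  [2] SK(I(SI(KI)))(KIK(SIS)(IKI))
  [3] K(KIK(SIS)(IKI))(I(SI(KI))(KIK(SIS)(IKI)))
  [4] KIK(SIS)(IKI)
  [5] I(SIS)(IKI)
  [6] SIS(IKI)
  [7] I(IKI)(S(IKI))
  [8] IKI(S(IKI))
  [9] KI(S(IKI))
  [10] I

Term B:
  start: SK(II)KI
  [1] KK(IIK)I
  [2] KI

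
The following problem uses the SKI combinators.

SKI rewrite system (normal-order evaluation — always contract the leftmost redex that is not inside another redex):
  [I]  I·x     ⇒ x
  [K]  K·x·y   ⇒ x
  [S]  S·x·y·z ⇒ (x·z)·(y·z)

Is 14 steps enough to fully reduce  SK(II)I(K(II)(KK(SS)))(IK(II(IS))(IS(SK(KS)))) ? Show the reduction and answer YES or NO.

Answer: YES — reaches normal form S in 11 ≤ 14 steps

Working:
  start: SK(II)I(K(II)(KK(SS)))(IK(II(IS))(IS(SK(KS))))
  step 1: KI(III)(K(II)(KK(SS)))(IK(II(IS))(IS(SK(KS))))
  step 2: I(K(II)(KK(SS)))(IK(II(IS))(IS(SK(KS))))
  step 3: K(II)(KK(SS))(IK(II(IS))(IS(SK(KS))))
  step 4: II(IK(II(IS))(IS(SK(KS))))
  step 5: I(IK(II(IS))(IS(SK(KS))))
  step 6: IK(II(IS))(IS(SK(KS)))
  step 7: K(II(IS))(IS(SK(KS)))
  step 8: II(IS)
  step 9: I(IS)
  step 10: IS
  step 11: S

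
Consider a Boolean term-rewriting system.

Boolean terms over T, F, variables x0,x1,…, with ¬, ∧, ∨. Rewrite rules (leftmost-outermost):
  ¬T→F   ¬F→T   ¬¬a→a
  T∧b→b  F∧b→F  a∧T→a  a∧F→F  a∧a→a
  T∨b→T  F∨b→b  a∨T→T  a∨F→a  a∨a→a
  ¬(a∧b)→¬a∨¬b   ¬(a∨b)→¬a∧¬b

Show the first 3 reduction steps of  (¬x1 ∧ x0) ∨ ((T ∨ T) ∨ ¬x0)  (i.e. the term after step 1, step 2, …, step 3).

  start: (¬x1 ∧ x0) ∨ ((T ∨ T) ∨ ¬x0)
  →1  (¬x1 ∧ x0) ∨ (T ∨ ¬x0)
  →2  (¬x1 ∧ x0) ∨ T
  →3  T

Answer: after 3 steps: T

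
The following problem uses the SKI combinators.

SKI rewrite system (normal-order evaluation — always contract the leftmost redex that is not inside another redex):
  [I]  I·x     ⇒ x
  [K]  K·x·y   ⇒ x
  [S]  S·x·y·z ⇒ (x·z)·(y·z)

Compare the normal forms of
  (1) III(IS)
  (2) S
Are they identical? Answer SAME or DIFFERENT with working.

Answer: SAME — A ⇓ S, B ⇓ S

Working:
Term A:
  start: III(IS)
  →1  II(IS)
  →2  I(IS)
  →3  IS
  →4  S

Term B:
  start: S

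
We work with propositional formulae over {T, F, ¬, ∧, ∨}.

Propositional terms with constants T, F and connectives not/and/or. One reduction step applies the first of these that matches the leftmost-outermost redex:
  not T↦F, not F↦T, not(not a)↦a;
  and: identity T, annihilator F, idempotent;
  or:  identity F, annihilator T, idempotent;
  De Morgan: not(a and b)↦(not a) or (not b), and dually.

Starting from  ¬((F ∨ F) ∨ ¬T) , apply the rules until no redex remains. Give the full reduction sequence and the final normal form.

  start: ¬((F ∨ F) ∨ ¬T)
  step 1: ¬(F ∨ F) ∧ ¬¬T
  step 2: (¬F ∧ ¬F) ∧ ¬¬T
  step 3: ¬F ∧ ¬¬T
  step 4: T ∧ ¬¬T
  step 5: ¬¬T
  step 6: T

Answer: normal form = T  (in 6 steps)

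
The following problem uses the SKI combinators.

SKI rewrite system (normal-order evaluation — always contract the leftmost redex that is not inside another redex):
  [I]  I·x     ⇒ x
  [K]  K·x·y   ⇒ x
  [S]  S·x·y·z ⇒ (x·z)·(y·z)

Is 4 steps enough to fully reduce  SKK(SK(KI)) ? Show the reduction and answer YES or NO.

  start: SKK(SK(KI))
  →1  K(SK(KI))(K(SK(KI)))
  →2  SK(KI)

Answer: YES — reaches normal form SK(KI) in 2 ≤ 4 steps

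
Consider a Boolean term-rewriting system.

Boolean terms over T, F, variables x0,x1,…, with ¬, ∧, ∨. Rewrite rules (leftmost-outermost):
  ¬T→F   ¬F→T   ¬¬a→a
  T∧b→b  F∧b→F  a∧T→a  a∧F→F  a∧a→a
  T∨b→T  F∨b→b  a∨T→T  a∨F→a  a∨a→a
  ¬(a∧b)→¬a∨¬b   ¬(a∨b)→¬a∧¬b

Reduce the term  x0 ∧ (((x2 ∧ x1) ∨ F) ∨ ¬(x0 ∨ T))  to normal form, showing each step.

  start: x0 ∧ (((x2 ∧ x1) ∨ F) ∨ ¬(x0 ∨ T))
  →1  x0 ∧ ((x2 ∧ x1) ∨ ¬(x0 ∨ T))
  →2  x0 ∧ ((x2 ∧ x1) ∨ (¬x0 ∧ ¬T))
  →3  x0 ∧ ((x2 ∧ x1) ∨ (¬x0 ∧ F))
  →4  x0 ∧ ((x2 ∧ x1) ∨ F)
  →5  x0 ∧ (x2 ∧ x1)

Answer: normal form = x0 ∧ (x2 ∧ x1)  (in 5 steps)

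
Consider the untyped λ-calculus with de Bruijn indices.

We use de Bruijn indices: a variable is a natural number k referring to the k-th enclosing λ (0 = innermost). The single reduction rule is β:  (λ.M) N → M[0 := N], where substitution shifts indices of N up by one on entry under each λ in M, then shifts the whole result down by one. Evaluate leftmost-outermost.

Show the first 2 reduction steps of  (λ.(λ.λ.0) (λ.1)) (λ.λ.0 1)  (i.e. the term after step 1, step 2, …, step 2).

Answer: after 2 steps: λ.0

Working:
  start: (λ.(λ.λ.0) (λ.1)) (λ.λ.0 1)
  →1  (λ.λ.0) (λ.λ.λ.0 1)
  →2  λ.0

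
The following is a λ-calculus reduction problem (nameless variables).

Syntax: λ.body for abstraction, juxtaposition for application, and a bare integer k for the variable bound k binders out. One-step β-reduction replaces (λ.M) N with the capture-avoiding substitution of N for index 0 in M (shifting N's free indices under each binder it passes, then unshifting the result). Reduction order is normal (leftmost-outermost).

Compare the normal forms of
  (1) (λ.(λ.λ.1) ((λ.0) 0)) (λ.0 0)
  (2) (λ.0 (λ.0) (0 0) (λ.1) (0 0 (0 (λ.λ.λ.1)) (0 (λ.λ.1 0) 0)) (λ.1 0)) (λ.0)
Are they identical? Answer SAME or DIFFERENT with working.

Term A:
  start: (λ.(λ.λ.1) ((λ.0) 0)) (λ.0 0)
  →1  (λ.λ.1) ((λ.0) (λ.0 0))
  →2  λ.(λ.0) (λ.0 0)
  →3  λ.λ.0 0

Term B:
  start: (λ.0 (λ.0) (0 0) (λ.1) (0 0 (0 (λ.λ.λ.1)) (0 (λ.λ.1 0) 0)) (λ.1 0)) (λ.0)
  →1  (λ.0) (λ.0) ((λ.0) (λ.0)) (λ.λ.0) ((λ.0) (λ.0) ((λ.0) (λ.λ.λ.1)) ((λ.0) (λ.λ.1 0) (λ.0))) (λ.(λ.0) 0)
  →2  (λ.0) ((λ.0) (λ.0)) (λ.λ.0) ((λ.0) (λ.0) ((λ.0) (λ.λ.λ.1)) ((λ.0) (λ.λ.1 0) (λ.0))) (λ.(λ.0) 0)
  →3  (λ.0) (λ.0) (λ.λ.0) ((λ.0) (λ.0) ((λ.0) (λ.λ.λ.1)) ((λ.0) (λ.λ.1 0) (λ.0))) (λ.(λ.0) 0)
  →4  (λ.0) (λ.λ.0) ((λ.0) (λ.0) ((λ.0) (λ.λ.λ.1)) ((λ.0) (λ.λ.1 0) (λ.0))) (λ.(λ.0) 0)
  →5  (λ.λ.0) ((λ.0) (λ.0) ((λ.0) (λ.λ.λ.1)) ((λ.0) (λ.λ.1 0) (λ.0))) (λ.(λ.0) 0)
  →6  (λ.0) (λ.(λ.0) 0)
  →7  λ.(λ.0) 0
  →8  λ.0

Answer: DIFFERENT — A ⇓ λ.λ.0 0, B ⇓ λ.0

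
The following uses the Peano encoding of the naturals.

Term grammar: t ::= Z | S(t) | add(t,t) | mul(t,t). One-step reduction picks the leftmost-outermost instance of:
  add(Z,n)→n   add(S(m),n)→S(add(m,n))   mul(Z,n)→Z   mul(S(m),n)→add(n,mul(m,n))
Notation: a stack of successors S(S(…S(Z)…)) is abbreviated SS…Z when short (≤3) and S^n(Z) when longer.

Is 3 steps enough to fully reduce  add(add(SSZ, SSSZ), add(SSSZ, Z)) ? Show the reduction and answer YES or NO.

Answer: NO — after 3 steps the term is S(add(S(add(Z, SSSZ)), add(SSSZ, Z))), not yet normal

Working:
  start: add(add(SSZ, SSSZ), add(SSSZ, Z))
  step 1: add(S(add(SZ, SSSZ)), add(SSSZ, Z))
  step 2: S(add(add(SZ, SSSZ), add(SSSZ, Z)))
  step 3: S(add(S(add(Z, SSSZ)), add(SSSZ, Z)))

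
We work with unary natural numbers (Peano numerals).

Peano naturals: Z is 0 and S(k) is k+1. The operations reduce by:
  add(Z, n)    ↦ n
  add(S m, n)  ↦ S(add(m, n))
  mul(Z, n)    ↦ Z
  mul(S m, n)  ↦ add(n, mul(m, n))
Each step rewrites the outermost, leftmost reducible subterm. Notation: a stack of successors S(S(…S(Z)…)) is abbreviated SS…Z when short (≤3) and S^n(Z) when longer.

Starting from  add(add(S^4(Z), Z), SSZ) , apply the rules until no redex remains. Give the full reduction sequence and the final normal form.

  start: add(add(S^4(Z), Z), SSZ)
  [1] add(S(add(SSSZ, Z)), SSZ)
  [2] S(add(add(SSSZ, Z), SSZ))
  [3] S(add(S(add(SSZ, Z)), SSZ))
  [4] S(S(add(add(SSZ, Z), SSZ)))
  [5] S(S(add(S(add(SZ, Z)), SSZ)))
  [6] S(S(S(add(add(SZ, Z), SSZ))))
  [7] S(S(S(add(S(add(Z, Z)), SSZ))))
  [8] S(S(S(S(add(add(Z, Z), SSZ)))))
  [9] S(S(S(S(add(Z, SSZ)))))
  [10] S^6(Z)

Answer: normal form = S^6(Z)  (in 10 steps)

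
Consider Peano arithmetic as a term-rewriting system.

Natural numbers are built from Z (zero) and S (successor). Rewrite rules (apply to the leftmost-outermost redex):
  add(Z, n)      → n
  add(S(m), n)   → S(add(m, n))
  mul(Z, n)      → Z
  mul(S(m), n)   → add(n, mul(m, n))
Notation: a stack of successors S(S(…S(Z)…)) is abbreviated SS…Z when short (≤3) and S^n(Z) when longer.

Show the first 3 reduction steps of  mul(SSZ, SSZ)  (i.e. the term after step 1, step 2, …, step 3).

  start: mul(SSZ, SSZ)
  [1] add(SSZ, mul(SZ, SSZ))
  [2] S(add(SZ, mul(SZ, SSZ)))
  [3] S(S(add(Z, mul(SZ, SSZ))))

Answer: after 3 steps: S(S(add(Z, mul(SZ, SSZ))))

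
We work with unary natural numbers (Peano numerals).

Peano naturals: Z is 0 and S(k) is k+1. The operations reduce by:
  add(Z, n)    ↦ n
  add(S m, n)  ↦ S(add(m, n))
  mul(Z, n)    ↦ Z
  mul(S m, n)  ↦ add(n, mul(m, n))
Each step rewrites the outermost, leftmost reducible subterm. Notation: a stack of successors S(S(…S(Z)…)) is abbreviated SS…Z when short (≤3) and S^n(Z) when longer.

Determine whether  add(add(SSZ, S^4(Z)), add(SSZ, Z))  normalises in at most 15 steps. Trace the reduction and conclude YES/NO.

Answer: YES — reaches normal form S^8(Z) in 13 ≤ 15 steps

Working:
  start: add(add(SSZ, S^4(Z)), add(SSZ, Z))
  [1] add(S(add(SZ, S^4(Z))), add(SSZ, Z))
  [2] S(add(add(SZ, S^4(Z)), add(SSZ, Z)))
  [3] S(add(S(add(Z, S^4(Z))), add(SSZ, Z)))
  [4] S(S(add(add(Z, S^4(Z)), add(SSZ, Z))))
  [5] S(S(add(S^4(Z), add(SSZ, Z))))
  [6] S(S(S(add(SSSZ, add(SSZ, Z)))))
  [7] S(S(S(S(add(SSZ, add(SSZ, Z))))))
  [8] S(S(S(S(S(add(SZ, add(SSZ, Z)))))))
  [9] S(S(S(S(S(S(add(Z, add(SSZ, Z))))))))
  [10] S(S(S(S(S(S(add(SSZ, Z)))))))
  [11] S(S(S(S(S(S(S(add(SZ, Z))))))))
  [12] S(S(S(S(S(S(S(S(add(Z, Z)))))))))
  [13] S^8(Z)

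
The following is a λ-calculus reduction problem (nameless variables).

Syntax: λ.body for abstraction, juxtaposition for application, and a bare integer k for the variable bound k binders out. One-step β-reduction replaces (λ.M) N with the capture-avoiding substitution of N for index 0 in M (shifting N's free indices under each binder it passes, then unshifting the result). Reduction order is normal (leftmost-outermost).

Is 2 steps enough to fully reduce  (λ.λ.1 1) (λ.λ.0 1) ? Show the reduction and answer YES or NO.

Answer: YES — reaches normal form λ.λ.0 (λ.λ.0 1) in 2 ≤ 2 steps

Derivation:
  start: (λ.λ.1 1) (λ.λ.0 1)
  step 1: λ.(λ.λ.0 1) (λ.λ.0 1)
  step 2: λ.λ.0 (λ.λ.0 1)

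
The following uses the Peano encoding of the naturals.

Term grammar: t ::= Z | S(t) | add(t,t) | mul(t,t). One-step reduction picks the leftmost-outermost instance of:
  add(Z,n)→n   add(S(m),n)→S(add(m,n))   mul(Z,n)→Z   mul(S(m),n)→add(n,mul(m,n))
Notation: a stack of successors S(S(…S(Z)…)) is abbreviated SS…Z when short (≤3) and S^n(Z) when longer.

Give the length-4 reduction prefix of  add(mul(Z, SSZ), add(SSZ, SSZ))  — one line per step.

  start: add(mul(Z, SSZ), add(SSZ, SSZ))
  [1] add(Z, add(SSZ, SSZ))
  [2] add(SSZ, SSZ)
  [3] S(add(SZ, SSZ))
  [4] S(S(add(Z, SSZ)))

Answer: after 4 steps: S(S(add(Z, SSZ)))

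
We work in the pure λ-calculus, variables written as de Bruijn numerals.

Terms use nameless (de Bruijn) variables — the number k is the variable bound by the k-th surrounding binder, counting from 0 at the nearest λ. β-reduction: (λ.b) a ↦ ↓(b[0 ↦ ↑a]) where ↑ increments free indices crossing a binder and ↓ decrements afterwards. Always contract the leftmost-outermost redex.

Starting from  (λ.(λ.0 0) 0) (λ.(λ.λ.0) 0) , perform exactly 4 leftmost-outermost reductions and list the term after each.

  start: (λ.(λ.0 0) 0) (λ.(λ.λ.0) 0)
  [1] (λ.0 0) (λ.(λ.λ.0) 0)
  [2] (λ.(λ.λ.0) 0) (λ.(λ.λ.0) 0)
  [3] (λ.λ.0) (λ.(λ.λ.0) 0)
  [4] λ.0

Answer: after 4 steps: λ.0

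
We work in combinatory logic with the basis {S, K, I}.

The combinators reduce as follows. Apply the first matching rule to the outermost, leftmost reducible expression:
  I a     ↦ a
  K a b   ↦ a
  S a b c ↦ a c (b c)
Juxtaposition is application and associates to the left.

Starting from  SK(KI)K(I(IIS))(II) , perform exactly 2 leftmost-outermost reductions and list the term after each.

  start: SK(KI)K(I(IIS))(II)
  step 1: KK(KIK)(I(IIS))(II)
  step 2: K(I(IIS))(II)

Answer: after 2 steps: K(I(IIS))(II)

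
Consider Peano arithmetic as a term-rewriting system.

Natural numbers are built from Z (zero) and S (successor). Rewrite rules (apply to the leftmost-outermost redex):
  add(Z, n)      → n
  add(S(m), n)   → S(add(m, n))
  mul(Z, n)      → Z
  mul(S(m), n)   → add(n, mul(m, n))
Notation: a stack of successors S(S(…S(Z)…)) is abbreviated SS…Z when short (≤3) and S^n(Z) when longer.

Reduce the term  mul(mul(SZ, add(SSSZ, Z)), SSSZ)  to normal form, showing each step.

Answer: normal form = S^9(Z)  (in 26 steps)

Derivation:
  start: mul(mul(SZ, add(SSSZ, Z)), SSSZ)
  [1] mul(add(add(SSSZ, Z), mul(Z, add(SSSZ, Z))), SSSZ)
  [2] mul(add(S(add(SSZ, Z)), mul(Z, add(SSSZ, Z))), SSSZ)
  [3] mul(S(add(add(SSZ, Z), mul(Z, add(SSSZ, Z)))), SSSZ)
  [4] add(SSSZ, mul(add(add(SSZ, Z), mul(Z, add(SSSZ, Z))), SSSZ))
  [5] S(add(SSZ, mul(add(add(SSZ, Z), mul(Z, add(SSSZ, Z))), SSSZ)))
  [6] S(S(add(SZ, mul(add(add(SSZ, Z), mul(Z, add(SSSZ, Z))), SSSZ))))
  [7] S(S(S(add(Z, mul(add(add(SSZ, Z), mul(Z, add(SSSZ, Z))), SSSZ)))))
  [8] S(S(S(mul(add(add(SSZ, Z), mul(Z, add(SSSZ, Z))), SSSZ))))
  [9] S(S(S(mul(add(S(add(SZ, Z)), mul(Z, add(SSSZ, Z))), SSSZ))))
  [10] S(S(S(mul(S(add(add(SZ, Z), mul(Z, add(SSSZ, Z)))), SSSZ))))
  [11] S(S(S(add(SSSZ, mul(add(add(SZ, Z), mul(Z, add(SSSZ, Z))), SSSZ)))))
  [12] S(S(S(S(add(SSZ, mul(add(add(SZ, Z), mul(Z, add(SSSZ, Z))), SSSZ))))))
  [13] S(S(S(S(S(add(SZ, mul(add(add(SZ, Z), mul(Z, add(SSSZ, Z))), SSSZ)))))))
  [14] S(S(S(S(S(S(add(Z, mul(add(add(SZ, Z), mul(Z, add(SSSZ, Z))), SSSZ))))))))
  [15] S(S(S(S(S(S(mul(add(add(SZ, Z), mul(Z, add(SSSZ, Z))), SSSZ)))))))
  [16] S(S(S(S(S(S(mul(add(S(add(Z, Z)), mul(Z, add(SSSZ, Z))), SSSZ)))))))
  [17] S(S(S(S(S(S(mul(S(add(add(Z, Z), mul(Z, add(SSSZ, Z)))), SSSZ)))))))
  [18] S(S(S(S(S(S(add(SSSZ, mul(add(add(Z, Z), mul(Z, add(SSSZ, Z))), SSSZ))))))))
  [19] S(S(S(S(S(S(S(add(SSZ, mul(add(add(Z, Z), mul(Z, add(SSSZ, Z))), SSSZ)))))))))
  [20] S(S(S(S(S(S(S(S(add(SZ, mul(add(add(Z, Z), mul(Z, add(SSSZ, Z))), SSSZ))))))))))
  [21] S(S(S(S(S(S(S(S(S(add(Z, mul(add(add(Z, Z), mul(Z, add(SSSZ, Z))), SSSZ)))))))))))
  [22] S(S(S(S(S(S(S(S(S(mul(add(add(Z, Z), mul(Z, add(SSSZ, Z))), SSSZ))))))))))
  [23] S(S(S(S(S(S(S(S(S(mul(add(Z, mul(Z, add(SSSZ, Z))), SSSZ))))))))))
  [24] S(S(S(S(S(S(S(S(S(mul(mul(Z, add(SSSZ, Z)), SSSZ))))))))))
  [25] S(S(S(S(S(S(S(S(S(mul(Z, SSSZ))))))))))
  [26] S^9(Z)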